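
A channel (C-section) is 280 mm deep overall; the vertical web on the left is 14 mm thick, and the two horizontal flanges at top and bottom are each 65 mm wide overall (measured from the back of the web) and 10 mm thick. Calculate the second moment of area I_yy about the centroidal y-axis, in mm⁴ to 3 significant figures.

I_yy ≈ 1.14 × 10⁶ mm⁴

Treat the section as a set of non-overlapping primitives; coordinates are from the bounding-box lower-left.
Web: 14 × 280, A = 3 920 mm², x = 7 mm, Ī = 64 027 mm⁴.
Top flange (beyond web): 51 × 10, A = 510 mm², x = 39.5 mm, Ī = 110 543 mm⁴.
Bottom flange (beyond web): 51 × 10, A = 510 mm², x = 39.5 mm, Ī = 110 543 mm⁴.
Centroid: x̄ = ΣA·x / ΣA = 13.711 mm.
Transfer each piece to the centroidal y-axis using Ī + A·d² with d = x − 13.711:
  web: d = -6.7105 mm → contributes +240 549 mm⁴
  top flange (beyond web): d = 25.789 mm → contributes +449 742 mm⁴
  bottom flange (beyond web): d = 25.789 mm → contributes +449 742 mm⁴
Total I = 1 140 033 mm⁴.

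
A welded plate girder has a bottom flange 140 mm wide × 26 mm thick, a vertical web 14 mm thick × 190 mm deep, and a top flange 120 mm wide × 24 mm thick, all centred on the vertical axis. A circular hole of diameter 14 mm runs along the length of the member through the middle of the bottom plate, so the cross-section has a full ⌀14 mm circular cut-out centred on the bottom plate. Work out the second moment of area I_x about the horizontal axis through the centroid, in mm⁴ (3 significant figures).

I_x ≈ 8.15 × 10⁷ mm⁴

Split into non-overlapping primitives; take the origin at the lower-left of the bounding box.
Bottom plate: 140 × 26, A = 3 640 mm², y = 13 mm, Ī = 205 053 mm⁴.
Web plate: 14 × 190, A = 2 660 mm², y = 121 mm, Ī = 8 002 167 mm⁴.
Top plate: 120 × 24, A = 2 880 mm², y = 228 mm, Ī = 138 240 mm⁴.
Hole (subtracted): ⌀14, A = 153.94 mm², y = 13 mm, Ī = 1885.7 mm⁴.
Centroid: ȳ = ΣA·y / ΣA = 113.43 mm.
Transfer each piece to the horizontal axis through the centroid using Ī + A·d² with d = y − 113.43:
  bottom plate: d = -100.43 mm → contributes +36 918 167 mm⁴
  web plate: d = 7.5708 mm → contributes +8 154 631 mm⁴
  top plate: d = 114.57 mm → contributes +37 942 482 mm⁴
  hole: d = -100.43 mm → contributes −1 554 508 mm⁴
Total I = 81 460 771 mm⁴.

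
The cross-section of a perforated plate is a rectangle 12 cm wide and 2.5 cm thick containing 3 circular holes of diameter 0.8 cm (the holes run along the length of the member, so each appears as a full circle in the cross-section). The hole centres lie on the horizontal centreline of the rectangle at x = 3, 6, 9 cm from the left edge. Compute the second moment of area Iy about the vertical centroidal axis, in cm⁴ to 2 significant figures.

Break the section into simple shapes (no overlaps), measuring from the bottom-left corner of the bounding box.
Plate: 12 × 2.5, A = 30 cm², x = 6 cm, Ī = 360 cm⁴.
Hole 1 (subtracted): ⌀0.8, A = 0.5027 cm², x = 3 cm, Ī = 0.02011 cm⁴.
Hole 2 (subtracted): ⌀0.8, A = 0.5027 cm², x = 6 cm, Ī = 0.02011 cm⁴.
Hole 3 (subtracted): ⌀0.8, A = 0.5027 cm², x = 9 cm, Ī = 0.02011 cm⁴.
By symmetry the centroid is at mid-width, x̄ = 6 cm.
Transfer each piece to the vertical centroidal axis using Ī + A·d² with d = x − 6:
  plate: d = 0 cm → contributes +360 cm⁴
  hole 1: d = -3 cm → contributes −4.544 cm⁴
  hole 2: d = 0 cm → contributes −0.02011 cm⁴
  hole 3: d = 3 cm → contributes −4.544 cm⁴
Total I = 350.9 cm⁴.

Iy ≈ 350 cm⁴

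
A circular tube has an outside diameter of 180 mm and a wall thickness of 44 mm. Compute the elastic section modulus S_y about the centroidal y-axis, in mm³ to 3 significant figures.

S_y ≈ 5.33 × 10⁵ mm³

Treat the section as a set of non-overlapping primitives; coordinates are from the bounding-box lower-left.
Outer circle: ⌀180, A = 25 447 mm², x = 90 mm, Ī = 51 529 974 mm⁴.
Bore (subtracted): ⌀92, A = 6647.6 mm², x = 90 mm, Ī = 3 516 586 mm⁴.
By symmetry the centroid is at mid-width, x̄ = 90 mm.
All pieces are centred on the centroidal y-axis, so I = ΣĪ (holes subtracted) = 48 013 388 mm⁴.
Extreme fibre distance c = 90 mm; S = I/c = 533 482 mm³.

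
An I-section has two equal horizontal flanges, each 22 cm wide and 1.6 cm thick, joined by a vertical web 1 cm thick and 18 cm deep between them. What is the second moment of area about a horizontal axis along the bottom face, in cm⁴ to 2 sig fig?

Decompose the section into non-overlapping parts with the origin at the bottom-left of its bounding rectangle.
Bottom flange: 22 × 1.6, A = 35.2 cm², y = 0.8 cm, Ī = 7.509 cm⁴.
Web: 1 × 18, A = 18 cm², y = 10.6 cm, Ī = 486 cm⁴.
Top flange: 22 × 1.6, A = 35.2 cm², y = 20.4 cm, Ī = 7.509 cm⁴.
Transfer each piece to the base of the section using Ī + A·d² with d = y − 0:
  bottom flange: d = 0.8 cm → contributes +30.04 cm⁴
  web: d = 10.6 cm → contributes +2 508 cm⁴
  top flange: d = 20.4 cm → contributes +14 656 cm⁴
Total I = 17 195 cm⁴.

I_base ≈ 1.7 × 10⁴ cm⁴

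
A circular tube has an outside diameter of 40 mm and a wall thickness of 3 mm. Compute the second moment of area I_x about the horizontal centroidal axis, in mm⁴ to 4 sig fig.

I_x ≈ 6.007 × 10⁴ mm⁴

Treat the section as a set of non-overlapping primitives; coordinates are from the bounding-box lower-left.
Outer circle: ⌀40, A = 1256.64 mm², y = 20 mm, Ī = 125 664 mm⁴.
Bore (subtracted): ⌀34, A = 907.92 mm², y = 20 mm, Ī = 65597.2 mm⁴.
By symmetry the centroid is at mid-height, ȳ = 20 mm.
All pieces are centred on the horizontal centroidal axis, so I = ΣĪ (holes subtracted) = 60066.5 mm⁴.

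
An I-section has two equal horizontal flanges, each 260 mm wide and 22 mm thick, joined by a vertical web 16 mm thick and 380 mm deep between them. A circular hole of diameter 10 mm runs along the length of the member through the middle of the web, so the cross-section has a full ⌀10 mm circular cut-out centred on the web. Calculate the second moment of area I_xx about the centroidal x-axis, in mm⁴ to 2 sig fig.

I_xx ≈ 5.4 × 10⁸ mm⁴

Decompose the section into non-overlapping parts with the origin at the bottom-left of its bounding rectangle.
Bottom flange: 260 × 22, A = 5 720 mm², y = 11 mm, Ī = 230 707 mm⁴.
Web: 16 × 380, A = 6 080 mm², y = 212 mm, Ī = 73 162 667 mm⁴.
Top flange: 260 × 22, A = 5 720 mm², y = 413 mm, Ī = 230 707 mm⁴.
Hole (subtracted): ⌀10, A = 78.54 mm², y = 212 mm, Ī = 490.9 mm⁴.
By symmetry the centroid is at mid-height, ȳ = 212 mm.
Transfer each piece to the centroidal x-axis using Ī + A·d² with d = y − 212:
  bottom flange: d = -201 mm → contributes +231 324 427 mm⁴
  web: d = 0 mm → contributes +73 162 667 mm⁴
  top flange: d = 201 mm → contributes +231 324 427 mm⁴
  hole: d = 0 mm → contributes −490.9 mm⁴
Total I = 535 811 029 mm⁴.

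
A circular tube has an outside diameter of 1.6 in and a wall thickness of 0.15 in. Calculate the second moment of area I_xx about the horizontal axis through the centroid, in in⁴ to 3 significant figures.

I_xx ≈ 0.182 in⁴

Treat the section as a set of non-overlapping primitives; coordinates are from the bounding-box lower-left.
Outer circle: ⌀1.6, A = 2.0106 in², y = 0.8 in, Ī = 0.3217 in⁴.
Bore (subtracted): ⌀1.3, A = 1.3273 in², y = 0.8 in, Ī = 0.1402 in⁴.
By symmetry the centroid is at mid-height, ȳ = 0.8 in.
All pieces are centred on the horizontal axis through the centroid, so I = ΣĪ (holes subtracted) = 0.1815 in⁴.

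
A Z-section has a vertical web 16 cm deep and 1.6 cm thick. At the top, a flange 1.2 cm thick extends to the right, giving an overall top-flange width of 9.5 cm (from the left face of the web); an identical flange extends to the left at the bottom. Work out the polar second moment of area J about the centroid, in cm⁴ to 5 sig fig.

J ≈ 2118.5 cm⁴

Treat the section as a set of non-overlapping primitives; coordinates are from the bounding-box lower-left.
Web: 1.6 × 16, A = 25.6 cm², y = 8 cm, Ī = 546.1333 cm⁴.
Top flange (beyond web): 7.9 × 1.2, A = 9.48 cm², y = 15.4 cm, Ī = 1.1376 cm⁴.
Bottom flange (beyond web): 7.9 × 1.2, A = 9.48 cm², y = 0.6 cm, Ī = 1.1376 cm⁴.
Centroid: ȳ = ΣA·y / ΣA = 8 cm.
Transfer each piece to the centroidal x-axis using Ī + A·d² with d = y − 8:
  web: d = 0 cm → contributes +546.1333 cm⁴
  top flange (beyond web): d = 7.4 cm → contributes +520.2624 cm⁴
  bottom flange (beyond web): d = -7.4 cm → contributes +520.2624 cm⁴
Total I = 1586.658 cm⁴.
For the y-axis: x̄ = 8.7 cm.
Repeating about the centroidal y-axis gives I_y = 531.8541 cm⁴.
Polar second moment: J = I_x + I_y = 2118.512 cm⁴.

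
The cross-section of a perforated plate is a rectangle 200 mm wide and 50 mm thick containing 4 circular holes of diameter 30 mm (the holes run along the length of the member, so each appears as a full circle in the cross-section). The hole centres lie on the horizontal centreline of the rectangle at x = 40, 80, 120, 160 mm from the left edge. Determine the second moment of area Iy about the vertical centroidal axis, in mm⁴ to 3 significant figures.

Iy ≈ 2.75 × 10⁷ mm⁴

Split into non-overlapping primitives; take the origin at the lower-left of the bounding box.
Plate: 200 × 50, A = 10 000 mm², x = 100 mm, Ī = 33 333 333 mm⁴.
Hole 1 (subtracted): ⌀30, A = 706.86 mm², x = 40 mm, Ī = 39 761 mm⁴.
Hole 2 (subtracted): ⌀30, A = 706.86 mm², x = 80 mm, Ī = 39 761 mm⁴.
Hole 3 (subtracted): ⌀30, A = 706.86 mm², x = 120 mm, Ī = 39 761 mm⁴.
Hole 4 (subtracted): ⌀30, A = 706.86 mm², x = 160 mm, Ī = 39 761 mm⁴.
By symmetry the centroid is at mid-width, x̄ = 100 mm.
Transfer each piece to the vertical centroidal axis using Ī + A·d² with d = x − 100:
  plate: d = 0 mm → contributes +33 333 333 mm⁴
  hole 1: d = -60 mm → contributes −2 584 451 mm⁴
  hole 2: d = -20 mm → contributes −322 504 mm⁴
  hole 3: d = 20 mm → contributes −322 504 mm⁴
  hole 4: d = 60 mm → contributes −2 584 451 mm⁴
Total I = 27 519 423 mm⁴.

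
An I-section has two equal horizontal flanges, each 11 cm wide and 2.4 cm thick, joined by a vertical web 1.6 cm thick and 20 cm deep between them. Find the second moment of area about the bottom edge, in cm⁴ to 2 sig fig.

I_base ≈ 2.1 × 10⁴ cm⁴

Break the section into simple shapes (no overlaps), measuring from the bottom-left corner of the bounding box.
Bottom flange: 11 × 2.4, A = 26.4 cm², y = 1.2 cm, Ī = 12.67 cm⁴.
Web: 1.6 × 20, A = 32 cm², y = 12.4 cm, Ī = 1 067 cm⁴.
Top flange: 11 × 2.4, A = 26.4 cm², y = 23.6 cm, Ī = 12.67 cm⁴.
Transfer each piece to a horizontal axis along the bottom face using Ī + A·d² with d = y − 0:
  bottom flange: d = 1.2 cm → contributes +50.69 cm⁴
  web: d = 12.4 cm → contributes +5 987 cm⁴
  top flange: d = 23.6 cm → contributes +14 716 cm⁴
Total I = 20 754 cm⁴.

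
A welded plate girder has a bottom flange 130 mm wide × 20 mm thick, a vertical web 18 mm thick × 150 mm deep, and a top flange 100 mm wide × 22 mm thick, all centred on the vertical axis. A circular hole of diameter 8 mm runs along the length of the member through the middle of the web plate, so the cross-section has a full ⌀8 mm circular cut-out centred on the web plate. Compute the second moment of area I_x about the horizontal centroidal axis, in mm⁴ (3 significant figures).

Decompose the section into non-overlapping parts with the origin at the bottom-left of its bounding rectangle.
Bottom plate: 130 × 20, A = 2 600 mm², y = 10 mm, Ī = 86 667 mm⁴.
Web plate: 18 × 150, A = 2 700 mm², y = 95 mm, Ī = 5 062 500 mm⁴.
Top plate: 100 × 22, A = 2 200 mm², y = 181 mm, Ī = 88 733 mm⁴.
Hole (subtracted): ⌀8, A = 50.265 mm², y = 95 mm, Ī = 201.06 mm⁴.
Centroid: ȳ = ΣA·y / ΣA = 90.731 mm.
Transfer each piece to the horizontal centroidal axis using Ī + A·d² with d = y − 90.731:
  bottom plate: d = -80.731 mm → contributes +17 032 316 mm⁴
  web plate: d = 4.2686 mm → contributes +5 111 697 mm⁴
  top plate: d = 90.269 mm → contributes +18 015 261 mm⁴
  hole: d = 4.2686 mm → contributes −1 117 mm⁴
Total I = 40 158 157 mm⁴.

I_x ≈ 4.02 × 10⁷ mm⁴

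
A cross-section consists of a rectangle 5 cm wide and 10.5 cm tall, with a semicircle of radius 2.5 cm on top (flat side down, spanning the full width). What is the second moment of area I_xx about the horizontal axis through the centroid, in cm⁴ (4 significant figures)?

I_xx ≈ 816.1 cm⁴

Decompose the section into non-overlapping parts with the origin at the bottom-left of its bounding rectangle.
Rectangular body: 5 × 10.5, A = 52.5 cm², y = 5.25 cm, Ī = 482.344 cm⁴.
Semicircular cap: semicircle r = 2.5, A = 9.81748 cm², y = 11.561 cm, Ī = 4.28738 cm⁴.
Centroid: ȳ = ΣA·y / ΣA = 6.24424 cm.
Transfer each piece to the horizontal axis through the centroid using Ī + A·d² with d = y − 6.24424:
  rectangular body: d = -0.994238 cm → contributes +534.241 cm⁴
  semicircular cap: d = 5.31679 cm → contributes +281.811 cm⁴
Total I = 816.051 cm⁴.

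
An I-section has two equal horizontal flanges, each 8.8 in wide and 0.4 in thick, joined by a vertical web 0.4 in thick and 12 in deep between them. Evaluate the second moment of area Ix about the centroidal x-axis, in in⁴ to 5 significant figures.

Ix ≈ 328.31 in⁴

Decompose the section into non-overlapping parts with the origin at the bottom-left of its bounding rectangle.
Bottom flange: 8.8 × 0.4, A = 3.52 in², y = 0.2 in, Ī = 0.04693333 in⁴.
Web: 0.4 × 12, A = 4.8 in², y = 6.4 in, Ī = 57.6 in⁴.
Top flange: 8.8 × 0.4, A = 3.52 in², y = 12.6 in, Ī = 0.04693333 in⁴.
By symmetry the centroid is at mid-height, ȳ = 6.4 in.
Transfer each piece to the centroidal x-axis using Ī + A·d² with d = y − 6.4:
  bottom flange: d = -6.2 in → contributes +135.3557 in⁴
  web: d = 0 in → contributes +57.6 in⁴
  top flange: d = 6.2 in → contributes +135.3557 in⁴
Total I = 328.3115 in⁴.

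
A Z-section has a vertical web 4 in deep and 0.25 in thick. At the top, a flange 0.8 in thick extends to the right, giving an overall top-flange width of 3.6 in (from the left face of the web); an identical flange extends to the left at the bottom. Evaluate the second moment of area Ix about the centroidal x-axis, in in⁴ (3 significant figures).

Ix ≈ 15.3 in⁴

Break the section into simple shapes (no overlaps), measuring from the bottom-left corner of the bounding box.
Web: 0.25 × 4, A = 1 in², y = 2 in, Ī = 1.3333 in⁴.
Top flange (beyond web): 3.35 × 0.8, A = 2.68 in², y = 3.6 in, Ī = 0.14293 in⁴.
Bottom flange (beyond web): 3.35 × 0.8, A = 2.68 in², y = 0.4 in, Ī = 0.14293 in⁴.
Centroid: ȳ = ΣA·y / ΣA = 2 in.
Transfer each piece to the centroidal x-axis using Ī + A·d² with d = y − 2:
  web: d = 0 in → contributes +1.3333 in⁴
  top flange (beyond web): d = 1.6 in → contributes +7.0037 in⁴
  bottom flange (beyond web): d = -1.6 in → contributes +7.0037 in⁴
Total I = 15.341 in⁴.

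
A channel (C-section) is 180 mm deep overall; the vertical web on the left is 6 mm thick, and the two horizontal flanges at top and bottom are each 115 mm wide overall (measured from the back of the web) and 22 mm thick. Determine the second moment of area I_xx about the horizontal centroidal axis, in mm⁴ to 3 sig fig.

Decompose the section into non-overlapping parts with the origin at the bottom-left of its bounding rectangle.
Web: 6 × 180, A = 1 080 mm², y = 90 mm, Ī = 2 916 000 mm⁴.
Top flange (beyond web): 109 × 22, A = 2 398 mm², y = 169 mm, Ī = 96 719 mm⁴.
Bottom flange (beyond web): 109 × 22, A = 2 398 mm², y = 11 mm, Ī = 96 719 mm⁴.
By symmetry the centroid is at mid-height, ȳ = 90 mm.
Transfer each piece to the horizontal centroidal axis using Ī + A·d² with d = y − 90:
  web: d = 0 mm → contributes +2 916 000 mm⁴
  top flange (beyond web): d = 79 mm → contributes +15 062 637 mm⁴
  bottom flange (beyond web): d = -79 mm → contributes +15 062 637 mm⁴
Total I = 33 041 275 mm⁴.

I_xx ≈ 3.30 × 10⁷ mm⁴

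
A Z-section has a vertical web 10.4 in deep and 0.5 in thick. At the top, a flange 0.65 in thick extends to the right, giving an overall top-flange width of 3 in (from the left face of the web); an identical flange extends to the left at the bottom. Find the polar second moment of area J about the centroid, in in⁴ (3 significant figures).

J ≈ 133 in⁴

Decompose the section into non-overlapping parts with the origin at the bottom-left of its bounding rectangle.
Web: 0.5 × 10.4, A = 5.2 in², y = 5.2 in, Ī = 46.869 in⁴.
Top flange (beyond web): 2.5 × 0.65, A = 1.625 in², y = 10.075 in, Ī = 0.057214 in⁴.
Bottom flange (beyond web): 2.5 × 0.65, A = 1.625 in², y = 0.325 in, Ī = 0.057214 in⁴.
Centroid: ȳ = ΣA·y / ΣA = 5.2 in.
Transfer each piece to the centroidal x-axis using Ī + A·d² with d = y − 5.2:
  web: d = 0 in → contributes +46.869 in⁴
  top flange (beyond web): d = 4.875 in → contributes +38.676 in⁴
  bottom flange (beyond web): d = -4.875 in → contributes +38.676 in⁴
Total I = 124.22 in⁴.
For the y-axis: x̄ = 2.75 in.
Repeating about the centroidal y-axis gives I_y = 9.1135 in⁴.
Polar second moment: J = I_x + I_y = 133.34 in⁴.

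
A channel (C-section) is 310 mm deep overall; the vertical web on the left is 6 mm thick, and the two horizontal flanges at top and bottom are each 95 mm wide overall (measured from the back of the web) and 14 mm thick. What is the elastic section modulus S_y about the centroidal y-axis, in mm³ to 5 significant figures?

S_y ≈ 6.2554 × 10⁴ mm³

Treat the section as a set of non-overlapping primitives; coordinates are from the bounding-box lower-left.
Web: 6 × 310, A = 1 860 mm², x = 3 mm, Ī = 5 580 mm⁴.
Top flange (beyond web): 89 × 14, A = 1 246 mm², x = 50.5 mm, Ī = 822463.8 mm⁴.
Bottom flange (beyond web): 89 × 14, A = 1 246 mm², x = 50.5 mm, Ī = 822463.8 mm⁴.
Centroid: x̄ = ΣA·x / ΣA = 30.19899 mm.
Transfer each piece to the centroidal y-axis using Ī + A·d² with d = x − 30.19899:
  web: d = -27.19899 mm → contributes +1 381 580 mm⁴
  top flange (beyond web): d = 20.30101 mm → contributes +1 335 979 mm⁴
  bottom flange (beyond web): d = 20.30101 mm → contributes +1 335 979 mm⁴
Total I = 4 053 538 mm⁴.
Extreme fibre distance c = 64.80101 mm; S = I/c = 62553.63 mm³.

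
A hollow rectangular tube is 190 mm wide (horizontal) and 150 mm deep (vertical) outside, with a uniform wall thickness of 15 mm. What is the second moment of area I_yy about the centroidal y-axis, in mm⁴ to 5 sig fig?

I_yy ≈ 4.4778 × 10⁷ mm⁴

Break the section into simple shapes (no overlaps), measuring from the bottom-left corner of the bounding box.
Outer rectangle: 190 × 150, A = 28 500 mm², x = 95 mm, Ī = 85 737 500 mm⁴.
Inner void (subtracted): 160 × 120, A = 19 200 mm², x = 95 mm, Ī = 40 960 000 mm⁴.
By symmetry the centroid is at mid-width, x̄ = 95 mm.
All pieces are centred on the centroidal y-axis, so I = ΣĪ (holes subtracted) = 44 777 500 mm⁴.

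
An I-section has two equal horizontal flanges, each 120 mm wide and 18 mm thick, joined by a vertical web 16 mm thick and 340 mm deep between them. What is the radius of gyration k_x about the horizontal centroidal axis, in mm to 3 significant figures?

k_x ≈ 140 mm

Treat the section as a set of non-overlapping primitives; coordinates are from the bounding-box lower-left.
Bottom flange: 120 × 18, A = 2 160 mm², y = 9 mm, Ī = 58 320 mm⁴.
Web: 16 × 340, A = 5 440 mm², y = 188 mm, Ī = 52 405 333 mm⁴.
Top flange: 120 × 18, A = 2 160 mm², y = 367 mm, Ī = 58 320 mm⁴.
By symmetry the centroid is at mid-height, ȳ = 188 mm.
Transfer each piece to the horizontal centroidal axis using Ī + A·d² with d = y − 188:
  bottom flange: d = -179 mm → contributes +69 266 880 mm⁴
  web: d = 0 mm → contributes +52 405 333 mm⁴
  top flange: d = 179 mm → contributes +69 266 880 mm⁴
Total I = 190 939 093 mm⁴.
Radius of gyration: k = √(I/A) = √(190 939 093 / 9 760) = 139.87 mm.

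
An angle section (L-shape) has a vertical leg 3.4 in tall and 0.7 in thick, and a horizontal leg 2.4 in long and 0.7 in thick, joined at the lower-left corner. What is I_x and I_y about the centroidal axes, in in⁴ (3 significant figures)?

Decompose the section into non-overlapping parts with the origin at the bottom-left of its bounding rectangle.
Vertical leg: 0.7 × 3.4, A = 2.38 in², y = 1.7 in, Ī = 2.2927 in⁴.
Horizontal leg (remainder): 1.7 × 0.7, A = 1.19 in², y = 0.35 in, Ī = 0.048592 in⁴.
Centroid: ȳ = ΣA·y / ΣA = 1.25 in.
Transfer each piece to the centroidal x-axis using Ī + A·d² with d = y − 1.25:
  vertical leg: d = 0.45 in → contributes +2.7747 in⁴
  horizontal leg (remainder): d = -0.9 in → contributes +1.0125 in⁴
Total I = 3.7872 in⁴.
For the y-axis: x̄ = 0.75 in.
Repeating about the centroidal y-axis gives I_y = 1.5262 in⁴.

I_x ≈ 3.79 in⁴, I_y ≈ 1.53 in⁴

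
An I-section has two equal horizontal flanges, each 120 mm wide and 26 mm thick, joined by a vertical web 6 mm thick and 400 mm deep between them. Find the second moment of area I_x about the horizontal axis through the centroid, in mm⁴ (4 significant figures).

Split into non-overlapping primitives; take the origin at the lower-left of the bounding box.
Bottom flange: 120 × 26, A = 3 120 mm², y = 13 mm, Ī = 175 760 mm⁴.
Web: 6 × 400, A = 2 400 mm², y = 226 mm, Ī = 32 000 000 mm⁴.
Top flange: 120 × 26, A = 3 120 mm², y = 439 mm, Ī = 175 760 mm⁴.
By symmetry the centroid is at mid-height, ȳ = 226 mm.
Transfer each piece to the horizontal axis through the centroid using Ī + A·d² with d = y − 226:
  bottom flange: d = -213 mm → contributes +141 727 040 mm⁴
  web: d = 0 mm → contributes +32 000 000 mm⁴
  top flange: d = 213 mm → contributes +141 727 040 mm⁴
Total I = 315 454 080 mm⁴.

I_x ≈ 3.155 × 10⁸ mm⁴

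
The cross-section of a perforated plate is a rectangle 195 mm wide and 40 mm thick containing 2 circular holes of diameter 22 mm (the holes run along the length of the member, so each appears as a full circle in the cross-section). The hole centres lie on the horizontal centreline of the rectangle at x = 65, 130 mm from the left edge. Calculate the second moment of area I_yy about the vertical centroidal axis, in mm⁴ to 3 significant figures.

Split into non-overlapping primitives; take the origin at the lower-left of the bounding box.
Plate: 195 × 40, A = 7 800 mm², x = 97.5 mm, Ī = 24 716 250 mm⁴.
Hole 1 (subtracted): ⌀22, A = 380.13 mm², x = 65 mm, Ī = 11 499 mm⁴.
Hole 2 (subtracted): ⌀22, A = 380.13 mm², x = 130 mm, Ī = 11 499 mm⁴.
By symmetry the centroid is at mid-width, x̄ = 97.5 mm.
Transfer each piece to the vertical centroidal axis using Ī + A·d² with d = x − 97.5:
  plate: d = 0 mm → contributes +24 716 250 mm⁴
  hole 1: d = -32.5 mm → contributes −413 014 mm⁴
  hole 2: d = 32.5 mm → contributes −413 014 mm⁴
Total I = 23 890 222 mm⁴.

I_yy ≈ 2.39 × 10⁷ mm⁴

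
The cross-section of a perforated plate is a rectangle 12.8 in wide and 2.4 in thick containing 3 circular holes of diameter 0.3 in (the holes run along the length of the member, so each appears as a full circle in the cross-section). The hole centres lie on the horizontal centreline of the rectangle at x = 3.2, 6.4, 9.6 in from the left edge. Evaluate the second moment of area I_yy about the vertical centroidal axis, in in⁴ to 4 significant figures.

Split into non-overlapping primitives; take the origin at the lower-left of the bounding box.
Plate: 12.8 × 2.4, A = 30.72 in², x = 6.4 in, Ī = 419.43 in⁴.
Hole 1 (subtracted): ⌀0.3, A = 0.0706858 in², x = 3.2 in, Ī = 0.000397608 in⁴.
Hole 2 (subtracted): ⌀0.3, A = 0.0706858 in², x = 6.4 in, Ī = 0.000397608 in⁴.
Hole 3 (subtracted): ⌀0.3, A = 0.0706858 in², x = 9.6 in, Ī = 0.000397608 in⁴.
By symmetry the centroid is at mid-width, x̄ = 6.4 in.
Transfer each piece to the vertical centroidal axis using Ī + A·d² with d = x − 6.4:
  plate: d = 0 in → contributes +419.43 in⁴
  hole 1: d = -3.2 in → contributes −0.724221 in⁴
  hole 2: d = 0 in → contributes −0.000397608 in⁴
  hole 3: d = 3.2 in → contributes −0.724221 in⁴
Total I = 417.982 in⁴.

I_yy ≈ 418.0 in⁴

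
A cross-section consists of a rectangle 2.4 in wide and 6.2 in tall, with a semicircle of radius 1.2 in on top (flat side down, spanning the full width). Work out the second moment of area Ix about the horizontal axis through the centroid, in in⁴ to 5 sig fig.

Ix ≈ 73.471 in⁴

Treat the section as a set of non-overlapping primitives; coordinates are from the bounding-box lower-left.
Rectangular body: 2.4 × 6.2, A = 14.88 in², y = 3.1 in, Ī = 47.6656 in⁴.
Semicircular cap: semicircle r = 1.2, A = 2.261947 in², y = 6.709296 in, Ī = 0.227592 in⁴.
Centroid: ȳ = ΣA·y / ΣA = 3.576261 in.
Transfer each piece to the horizontal axis through the centroid using Ī + A·d² with d = y − 3.576261:
  rectangular body: d = -0.4762607 in → contributes +51.04074 in⁴
  semicircular cap: d = 3.133035 in → contributes +22.43066 in⁴
Total I = 73.4714 in⁴.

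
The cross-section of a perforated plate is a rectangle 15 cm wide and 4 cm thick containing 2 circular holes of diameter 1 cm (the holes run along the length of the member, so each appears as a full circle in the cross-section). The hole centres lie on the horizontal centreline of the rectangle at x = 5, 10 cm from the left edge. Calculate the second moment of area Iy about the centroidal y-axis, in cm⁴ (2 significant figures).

Decompose the section into non-overlapping parts with the origin at the bottom-left of its bounding rectangle.
Plate: 15 × 4, A = 60 cm², x = 7.5 cm, Ī = 1 125 cm⁴.
Hole 1 (subtracted): ⌀1, A = 0.7854 cm², x = 5 cm, Ī = 0.04909 cm⁴.
Hole 2 (subtracted): ⌀1, A = 0.7854 cm², x = 10 cm, Ī = 0.04909 cm⁴.
By symmetry the centroid is at mid-width, x̄ = 7.5 cm.
Transfer each piece to the centroidal y-axis using Ī + A·d² with d = x − 7.5:
  plate: d = 0 cm → contributes +1 125 cm⁴
  hole 1: d = -2.5 cm → contributes −4.958 cm⁴
  hole 2: d = 2.5 cm → contributes −4.958 cm⁴
Total I = 1 115 cm⁴.

Iy ≈ 1100 cm⁴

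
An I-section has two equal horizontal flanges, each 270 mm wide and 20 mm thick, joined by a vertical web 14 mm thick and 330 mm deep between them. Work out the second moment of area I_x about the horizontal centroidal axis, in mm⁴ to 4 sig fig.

I_x ≈ 3.730 × 10⁸ mm⁴

Split into non-overlapping primitives; take the origin at the lower-left of the bounding box.
Bottom flange: 270 × 20, A = 5 400 mm², y = 10 mm, Ī = 180 000 mm⁴.
Web: 14 × 330, A = 4 620 mm², y = 185 mm, Ī = 41 926 500 mm⁴.
Top flange: 270 × 20, A = 5 400 mm², y = 360 mm, Ī = 180 000 mm⁴.
By symmetry the centroid is at mid-height, ȳ = 185 mm.
Transfer each piece to the horizontal centroidal axis using Ī + A·d² with d = y − 185:
  bottom flange: d = -175 mm → contributes +165 555 000 mm⁴
  web: d = 0 mm → contributes +41 926 500 mm⁴
  top flange: d = 175 mm → contributes +165 555 000 mm⁴
Total I = 373 036 500 mm⁴.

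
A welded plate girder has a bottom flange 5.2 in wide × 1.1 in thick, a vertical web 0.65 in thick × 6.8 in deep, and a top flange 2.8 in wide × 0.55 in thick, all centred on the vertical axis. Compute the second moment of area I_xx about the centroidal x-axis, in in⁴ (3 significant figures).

Break the section into simple shapes (no overlaps), measuring from the bottom-left corner of the bounding box.
Bottom plate: 5.2 × 1.1, A = 5.72 in², y = 0.55 in, Ī = 0.57677 in⁴.
Web plate: 0.65 × 6.8, A = 4.42 in², y = 4.5 in, Ī = 17.032 in⁴.
Top plate: 2.8 × 0.55, A = 1.54 in², y = 8.175 in, Ī = 0.038821 in⁴.
Centroid: ȳ = ΣA·y / ΣA = 3.0501 in.
Transfer each piece to the centroidal x-axis using Ī + A·d² with d = y − 3.0501:
  bottom plate: d = -2.5001 in → contributes +36.33 in⁴
  web plate: d = 1.4499 in → contributes +26.323 in⁴
  top plate: d = 5.1249 in → contributes +40.486 in⁴
Total I = 103.14 in⁴.

I_xx ≈ 103 in⁴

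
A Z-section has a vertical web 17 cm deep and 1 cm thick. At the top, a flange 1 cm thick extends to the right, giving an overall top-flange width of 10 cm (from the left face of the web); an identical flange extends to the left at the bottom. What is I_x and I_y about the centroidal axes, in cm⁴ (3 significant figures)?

Break the section into simple shapes (no overlaps), measuring from the bottom-left corner of the bounding box.
Web: 1 × 17, A = 17 cm², y = 8.5 cm, Ī = 409.42 cm⁴.
Top flange (beyond web): 9 × 1, A = 9 cm², y = 16.5 cm, Ī = 0.75 cm⁴.
Bottom flange (beyond web): 9 × 1, A = 9 cm², y = 0.5 cm, Ī = 0.75 cm⁴.
Centroid: ȳ = ΣA·y / ΣA = 8.5 cm.
Transfer each piece to the centroidal x-axis using Ī + A·d² with d = y − 8.5:
  web: d = 0 cm → contributes +409.42 cm⁴
  top flange (beyond web): d = 8 cm → contributes +576.75 cm⁴
  bottom flange (beyond web): d = -8 cm → contributes +576.75 cm⁴
Total I = 1562.9 cm⁴.
For the y-axis: x̄ = 9.5 cm.
Repeating about the centroidal y-axis gives I_y = 572.92 cm⁴.

I_x ≈ 1560 cm⁴, I_y ≈ 573 cm⁴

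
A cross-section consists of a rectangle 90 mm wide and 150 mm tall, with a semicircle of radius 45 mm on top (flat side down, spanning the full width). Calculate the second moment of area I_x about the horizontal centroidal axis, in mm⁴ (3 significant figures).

Decompose the section into non-overlapping parts with the origin at the bottom-left of its bounding rectangle.
Rectangular body: 90 × 150, A = 13 500 mm², y = 75 mm, Ī = 25 312 500 mm⁴.
Semicircular cap: semicircle r = 45, A = 3180.9 mm², y = 169.1 mm, Ī = 450 072 mm⁴.
Centroid: ȳ = ΣA·y / ΣA = 92.944 mm.
Transfer each piece to the horizontal centroidal axis using Ī + A·d² with d = y − 92.944:
  rectangular body: d = -17.944 mm → contributes +29 659 132 mm⁴
  semicircular cap: d = 76.155 mm → contributes +18 897 749 mm⁴
Total I = 48 556 881 mm⁴.

I_x ≈ 4.86 × 10⁷ mm⁴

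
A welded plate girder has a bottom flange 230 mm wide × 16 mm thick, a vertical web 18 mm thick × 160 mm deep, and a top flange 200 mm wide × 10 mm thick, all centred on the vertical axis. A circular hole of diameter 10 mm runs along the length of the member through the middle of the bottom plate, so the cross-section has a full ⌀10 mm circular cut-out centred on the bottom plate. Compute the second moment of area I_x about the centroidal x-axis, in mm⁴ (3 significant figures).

I_x ≈ 4.60 × 10⁷ mm⁴

Split into non-overlapping primitives; take the origin at the lower-left of the bounding box.
Bottom plate: 230 × 16, A = 3 680 mm², y = 8 mm, Ī = 78 507 mm⁴.
Web plate: 18 × 160, A = 2 880 mm², y = 96 mm, Ī = 6 144 000 mm⁴.
Top plate: 200 × 10, A = 2 000 mm², y = 181 mm, Ī = 16 667 mm⁴.
Hole (subtracted): ⌀10, A = 78.54 mm², y = 8 mm, Ī = 490.87 mm⁴.
Centroid: ȳ = ΣA·y / ΣA = 78.677 mm.
Transfer each piece to the centroidal x-axis using Ī + A·d² with d = y − 78.677:
  bottom plate: d = -70.677 mm → contributes +18 460 728 mm⁴
  web plate: d = 17.323 mm → contributes +7 008 298 mm⁴
  top plate: d = 102.32 mm → contributes +20 956 860 mm⁴
  hole: d = -70.677 mm → contributes −392 811 mm⁴
Total I = 46 033 076 mm⁴.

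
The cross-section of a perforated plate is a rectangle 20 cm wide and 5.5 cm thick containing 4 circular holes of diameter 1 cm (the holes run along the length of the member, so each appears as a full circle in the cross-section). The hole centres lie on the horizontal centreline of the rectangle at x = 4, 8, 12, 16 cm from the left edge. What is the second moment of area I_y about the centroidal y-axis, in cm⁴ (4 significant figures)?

Treat the section as a set of non-overlapping primitives; coordinates are from the bounding-box lower-left.
Plate: 20 × 5.5, A = 110 cm², x = 10 cm, Ī = 3666.67 cm⁴.
Hole 1 (subtracted): ⌀1, A = 0.785398 cm², x = 4 cm, Ī = 0.0490874 cm⁴.
Hole 2 (subtracted): ⌀1, A = 0.785398 cm², x = 8 cm, Ī = 0.0490874 cm⁴.
Hole 3 (subtracted): ⌀1, A = 0.785398 cm², x = 12 cm, Ī = 0.0490874 cm⁴.
Hole 4 (subtracted): ⌀1, A = 0.785398 cm², x = 16 cm, Ī = 0.0490874 cm⁴.
By symmetry the centroid is at mid-width, x̄ = 10 cm.
Transfer each piece to the centroidal y-axis using Ī + A·d² with d = x − 10:
  plate: d = 0 cm → contributes +3666.67 cm⁴
  hole 1: d = -6 cm → contributes −28.3234 cm⁴
  hole 2: d = -2 cm → contributes −3.19068 cm⁴
  hole 3: d = 2 cm → contributes −3.19068 cm⁴
  hole 4: d = 6 cm → contributes −28.3234 cm⁴
Total I = 3603.64 cm⁴.

I_y ≈ 3604 cm⁴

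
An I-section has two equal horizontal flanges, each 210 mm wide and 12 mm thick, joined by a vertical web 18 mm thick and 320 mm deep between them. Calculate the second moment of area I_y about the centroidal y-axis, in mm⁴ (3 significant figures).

I_y ≈ 1.87 × 10⁷ mm⁴

Treat the section as a set of non-overlapping primitives; coordinates are from the bounding-box lower-left.
Bottom flange: 210 × 12, A = 2 520 mm², x = 105 mm, Ī = 9 261 000 mm⁴.
Web: 18 × 320, A = 5 760 mm², x = 105 mm, Ī = 155 520 mm⁴.
Top flange: 210 × 12, A = 2 520 mm², x = 105 mm, Ī = 9 261 000 mm⁴.
By symmetry the centroid is at mid-width, x̄ = 105 mm.
All pieces are centred on the centroidal y-axis, so I = ΣĪ = 18 677 520 mm⁴.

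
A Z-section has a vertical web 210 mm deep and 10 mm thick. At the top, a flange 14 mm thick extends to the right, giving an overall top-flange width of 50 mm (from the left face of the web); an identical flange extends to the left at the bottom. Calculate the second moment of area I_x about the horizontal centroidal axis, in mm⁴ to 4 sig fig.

Treat the section as a set of non-overlapping primitives; coordinates are from the bounding-box lower-left.
Web: 10 × 210, A = 2 100 mm², y = 105 mm, Ī = 7 717 500 mm⁴.
Top flange (beyond web): 40 × 14, A = 560 mm², y = 203 mm, Ī = 9146.67 mm⁴.
Bottom flange (beyond web): 40 × 14, A = 560 mm², y = 7 mm, Ī = 9146.67 mm⁴.
Centroid: ȳ = ΣA·y / ΣA = 105 mm.
Transfer each piece to the horizontal centroidal axis using Ī + A·d² with d = y − 105:
  web: d = 0 mm → contributes +7 717 500 mm⁴
  top flange (beyond web): d = 98 mm → contributes +5 387 387 mm⁴
  bottom flange (beyond web): d = -98 mm → contributes +5 387 387 mm⁴
Total I = 18 492 273 mm⁴.

I_x ≈ 1.849 × 10⁷ mm⁴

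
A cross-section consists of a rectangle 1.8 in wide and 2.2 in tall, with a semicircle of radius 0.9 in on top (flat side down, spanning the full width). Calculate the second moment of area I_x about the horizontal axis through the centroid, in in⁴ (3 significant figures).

Treat the section as a set of non-overlapping primitives; coordinates are from the bounding-box lower-left.
Rectangular body: 1.8 × 2.2, A = 3.96 in², y = 1.1 in, Ī = 1.5972 in⁴.
Semicircular cap: semicircle r = 0.9, A = 1.2723 in², y = 2.582 in, Ī = 0.072012 in⁴.
Centroid: ȳ = ΣA·y / ΣA = 1.4604 in.
Transfer each piece to the horizontal axis through the centroid using Ī + A·d² with d = y − 1.4604:
  rectangular body: d = -0.36037 in → contributes +2.1115 in⁴
  semicircular cap: d = 1.1216 in → contributes +1.6726 in⁴
Total I = 3.7841 in⁴.

I_x ≈ 3.78 in⁴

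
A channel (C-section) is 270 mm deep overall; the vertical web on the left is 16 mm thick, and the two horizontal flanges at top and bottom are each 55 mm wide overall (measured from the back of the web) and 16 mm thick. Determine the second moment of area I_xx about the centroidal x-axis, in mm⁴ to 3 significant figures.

Break the section into simple shapes (no overlaps), measuring from the bottom-left corner of the bounding box.
Web: 16 × 270, A = 4 320 mm², y = 135 mm, Ī = 26 244 000 mm⁴.
Top flange (beyond web): 39 × 16, A = 624 mm², y = 262 mm, Ī = 13 312 mm⁴.
Bottom flange (beyond web): 39 × 16, A = 624 mm², y = 8 mm, Ī = 13 312 mm⁴.
By symmetry the centroid is at mid-height, ȳ = 135 mm.
Transfer each piece to the centroidal x-axis using Ī + A·d² with d = y − 135:
  web: d = 0 mm → contributes +26 244 000 mm⁴
  top flange (beyond web): d = 127 mm → contributes +10 077 808 mm⁴
  bottom flange (beyond web): d = -127 mm → contributes +10 077 808 mm⁴
Total I = 46 399 616 mm⁴.

I_xx ≈ 4.64 × 10⁷ mm⁴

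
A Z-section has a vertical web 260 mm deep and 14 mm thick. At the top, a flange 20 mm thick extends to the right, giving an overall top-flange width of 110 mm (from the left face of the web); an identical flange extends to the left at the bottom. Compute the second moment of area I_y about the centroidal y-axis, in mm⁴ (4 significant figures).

Break the section into simple shapes (no overlaps), measuring from the bottom-left corner of the bounding box.
Web: 14 × 260, A = 3 640 mm², x = 103 mm, Ī = 59453.3 mm⁴.
Top flange (beyond web): 96 × 20, A = 1 920 mm², x = 158 mm, Ī = 1 474 560 mm⁴.
Bottom flange (beyond web): 96 × 20, A = 1 920 mm², x = 48 mm, Ī = 1 474 560 mm⁴.
Centroid: x̄ = ΣA·x / ΣA = 103 mm.
Transfer each piece to the centroidal y-axis using Ī + A·d² with d = x − 103:
  web: d = 0 mm → contributes +59453.3 mm⁴
  top flange (beyond web): d = 55 mm → contributes +7 282 560 mm⁴
  bottom flange (beyond web): d = -55 mm → contributes +7 282 560 mm⁴
Total I = 14 624 573 mm⁴.

I_y ≈ 1.462 × 10⁷ mm⁴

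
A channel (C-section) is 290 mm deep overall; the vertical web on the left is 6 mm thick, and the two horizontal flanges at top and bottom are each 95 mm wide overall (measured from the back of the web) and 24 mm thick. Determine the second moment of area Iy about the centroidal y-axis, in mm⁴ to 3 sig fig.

Split into non-overlapping primitives; take the origin at the lower-left of the bounding box.
Web: 6 × 290, A = 1 740 mm², x = 3 mm, Ī = 5 220 mm⁴.
Top flange (beyond web): 89 × 24, A = 2 136 mm², x = 50.5 mm, Ī = 1 409 938 mm⁴.
Bottom flange (beyond web): 89 × 24, A = 2 136 mm², x = 50.5 mm, Ī = 1 409 938 mm⁴.
Centroid: x̄ = ΣA·x / ΣA = 36.752 mm.
Transfer each piece to the centroidal y-axis using Ī + A·d² with d = x − 36.752:
  web: d = -33.752 mm → contributes +1 987 482 mm⁴
  top flange (beyond web): d = 13.748 mm → contributes +1 813 629 mm⁴
  bottom flange (beyond web): d = 13.748 mm → contributes +1 813 629 mm⁴
Total I = 5 614 740 mm⁴.

Iy ≈ 5.61 × 10⁶ mm⁴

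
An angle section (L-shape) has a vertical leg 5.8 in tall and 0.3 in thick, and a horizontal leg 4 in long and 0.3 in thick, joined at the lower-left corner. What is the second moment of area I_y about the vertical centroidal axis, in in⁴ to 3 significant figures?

I_y ≈ 3.99 in⁴

Split into non-overlapping primitives; take the origin at the lower-left of the bounding box.
Vertical leg: 0.3 × 5.8, A = 1.74 in², x = 0.15 in, Ī = 0.01305 in⁴.
Horizontal leg (remainder): 3.7 × 0.3, A = 1.11 in², x = 2.15 in, Ī = 1.2663 in⁴.
Centroid: x̄ = ΣA·x / ΣA = 0.92895 in.
Transfer each piece to the vertical centroidal axis using Ī + A·d² with d = x − 0.92895:
  vertical leg: d = -0.77895 in → contributes +1.0688 in⁴
  horizontal leg (remainder): d = 1.2211 in → contributes +2.9213 in⁴
Total I = 3.9901 in⁴.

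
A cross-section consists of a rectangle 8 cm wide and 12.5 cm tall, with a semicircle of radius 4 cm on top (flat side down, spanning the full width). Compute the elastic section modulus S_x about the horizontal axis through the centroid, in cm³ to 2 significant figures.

Split into non-overlapping primitives; take the origin at the lower-left of the bounding box.
Rectangular body: 8 × 12.5, A = 100 cm², y = 6.25 cm, Ī = 1 302 cm⁴.
Semicircular cap: semicircle r = 4, A = 25.13 cm², y = 14.2 cm, Ī = 28.1 cm⁴.
Centroid: ȳ = ΣA·y / ΣA = 7.846 cm.
Transfer each piece to the horizontal axis through the centroid using Ī + A·d² with d = y − 7.846:
  rectangular body: d = -1.596 cm → contributes +1 557 cm⁴
  semicircular cap: d = 6.351 cm → contributes +1 042 cm⁴
Total I = 2 599 cm⁴.
Extreme fibre distance c = 8.654 cm; S = I/c = 300.3 cm³.

S_x ≈ 300 cm³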